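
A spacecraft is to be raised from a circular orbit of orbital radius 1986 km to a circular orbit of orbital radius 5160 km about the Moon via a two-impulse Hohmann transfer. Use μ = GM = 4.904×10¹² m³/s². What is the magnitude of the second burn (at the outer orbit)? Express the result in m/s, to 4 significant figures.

r₁ = 1986 km = 1.986×10⁶ m.
r₂ = 5160 km = 5.160×10⁶ m.
Transfer ellipse a_t = (r₁ + r₂)/2 = 3.573×10⁶ m.
At r₁: circular v_c1 = √(μ/r₁) = 1571 m/s; transfer-perilune v_p = √[μ(2/r₁ − 1/a_t)] = 1888 m/s.
At r₂: circular v_c2 = √(μ/r₂) = 974.9 m/s; transfer-apolune v_a = √[μ(2/r₂ − 1/a_t)] = 726.8 m/s.
Δv₂ = v_c2 − v_a = 248.1 m/s.

Δv ≈ 248.1 m/s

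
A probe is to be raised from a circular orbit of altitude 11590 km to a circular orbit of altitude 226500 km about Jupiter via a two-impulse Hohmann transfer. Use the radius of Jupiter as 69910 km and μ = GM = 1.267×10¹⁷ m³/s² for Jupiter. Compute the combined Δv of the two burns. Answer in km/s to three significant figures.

r₁ = 69910 + 11590 = 81500 km = 8.1500×10⁷ m.
r₂ = 69910 + 226500 = 296410 km = 2.9641×10⁸ m.
Transfer ellipse a_t = (r₁ + r₂)/2 = 1.890×10⁸ m.
At r₁: circular v_c1 = √(μ/r₁) = 39430 m/s; transfer-perijove v_p = √[μ(2/r₁ − 1/a_t)] = 49380 m/s.
Δv₁ = v_p − v_c1 = 9954 m/s.
At r₂: circular v_c2 = √(μ/r₂) = 20670 m/s; transfer-apojove v_a = √[μ(2/r₂ − 1/a_t)] = 13580 m/s.
Δv₂ = v_c2 − v_a = 7097 m/s.
Total Δv = Δv₁ + Δv₂ = 17050 m/s = 17.05 km/s.

Δv_total ≈ 17.1 km/s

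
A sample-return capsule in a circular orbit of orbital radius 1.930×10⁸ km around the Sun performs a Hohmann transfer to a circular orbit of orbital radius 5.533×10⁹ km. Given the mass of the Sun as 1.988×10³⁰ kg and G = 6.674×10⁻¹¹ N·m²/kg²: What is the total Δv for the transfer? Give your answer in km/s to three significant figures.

μ = GM = 6.674×10⁻¹¹ × 1.988×10³⁰ = 1.327×10²⁰ m³/s².
r₁ = 1.930×10⁸ km = 1.930×10¹¹ m.
r₂ = 5.533×10⁹ km = 5.533×10¹² m.
Transfer ellipse a_t = (r₁ + r₂)/2 = 2.863×10¹² m.
At r₁: circular v_c1 = √(μ/r₁) = 26220 m/s; transfer-perihelion v_p = √[μ(2/r₁ − 1/a_t)] = 36450 m/s.
Δv₁ = v_p − v_c1 = 10230 m/s.
At r₂: circular v_c2 = √(μ/r₂) = 4897 m/s; transfer-aphelion v_a = √[μ(2/r₂ − 1/a_t)] = 1271 m/s.
Δv₂ = v_c2 − v_a = 3625 m/s.
Total Δv = Δv₁ + Δv₂ = 13860 m/s = 13.86 km/s.

Δv_total ≈ 13.9 km/s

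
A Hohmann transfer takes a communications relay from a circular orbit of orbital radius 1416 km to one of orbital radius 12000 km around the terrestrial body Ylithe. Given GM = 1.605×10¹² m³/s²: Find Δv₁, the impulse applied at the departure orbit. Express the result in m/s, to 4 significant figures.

r₁ = 1416 km = 1.416×10⁶ m.
r₂ = 12000 km = 1.200×10⁷ m.
Transfer ellipse a_t = (r₁ + r₂)/2 = 6.708×10⁶ m.
At r₁: circular v_c1 = √(μ/r₁) = 1065 m/s; transfer-periapsis v_p = √[μ(2/r₁ − 1/a_t)] = 1424 m/s.
Δv₁ = v_p − v_c1 = 359.3 m/s.

Δv ≈ 359.3 m/s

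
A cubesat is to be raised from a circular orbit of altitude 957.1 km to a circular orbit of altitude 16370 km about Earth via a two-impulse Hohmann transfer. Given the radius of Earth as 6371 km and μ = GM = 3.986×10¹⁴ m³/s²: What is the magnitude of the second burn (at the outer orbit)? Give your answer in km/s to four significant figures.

Δv ≈ 1.264 km/s

r₁ = 6371 + 957.1 = 7328.1 km = 7.3281×10⁶ m.
r₂ = 6371 + 16370 = 22741 km = 2.2741×10⁷ m.
Transfer ellipse a_t = (r₁ + r₂)/2 = 1.503×10⁷ m.
At r₁: circular v_c1 = √(μ/r₁) = 7375 m/s; transfer-perigee v_p = √[μ(2/r₁ − 1/a_t)] = 9071 m/s.
At r₂: circular v_c2 = √(μ/r₂) = 4187 m/s; transfer-apogee v_a = √[μ(2/r₂ − 1/a_t)] = 2923 m/s.
Δv₂ = v_c2 − v_a = 1264 m/s.
= 1.264 km/s.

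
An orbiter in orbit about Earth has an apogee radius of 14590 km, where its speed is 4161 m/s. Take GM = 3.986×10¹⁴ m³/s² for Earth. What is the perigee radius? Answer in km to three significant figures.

perigee radius ≈ 6770 km

r_a = 1.459×10⁷ m.
Specific energy ε = v²/2 − μ/r = -1.866×10⁷ J/kg, so a = −μ/(2ε) = 1.068×10⁷ m.
The apsides satisfy r_p + r_a = 2a, so the perigee radius is 2a − r_a = 6.768×10⁶ m = 6767.6 km.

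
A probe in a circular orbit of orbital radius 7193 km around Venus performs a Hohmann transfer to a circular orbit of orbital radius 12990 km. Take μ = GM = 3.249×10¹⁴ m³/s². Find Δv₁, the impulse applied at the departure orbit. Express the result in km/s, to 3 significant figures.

r₁ = 7193 km = 7.193×10⁶ m.
r₂ = 12990 km = 1.299×10⁷ m.
Transfer ellipse a_t = (r₁ + r₂)/2 = 1.009×10⁷ m.
At r₁: circular v_c1 = √(μ/r₁) = 6721 m/s; transfer-periapsis v_p = √[μ(2/r₁ − 1/a_t)] = 7625 m/s.
Δv₁ = v_p − v_c1 = 904.3 m/s.
= 0.9043 km/s.

Δv ≈ 0.904 km/s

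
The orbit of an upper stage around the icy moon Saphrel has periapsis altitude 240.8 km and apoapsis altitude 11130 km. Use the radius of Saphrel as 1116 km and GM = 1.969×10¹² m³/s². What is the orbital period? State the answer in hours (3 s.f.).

r_p = 1116 + 240.8 = 1356.8 km = 1.3568×10⁶ m.
r_a = 1116 + 11130 = 12246 km = 1.2246×10⁷ m.
Semi-major axis a = (r_p + r_a)/2 = (1356.8 + 12246)/2 = 6801.4 km = 6.801×10⁶ m.
By Kepler's third law T = 2π√(a³/μ) = 2π × 1.264×10⁴ = 7.942×10⁴ s.
= 22.06 hours.

T ≈ 22.1 hours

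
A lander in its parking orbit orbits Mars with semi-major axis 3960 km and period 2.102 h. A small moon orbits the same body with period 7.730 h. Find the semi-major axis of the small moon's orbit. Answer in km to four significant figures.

a₂ ≈ 9435 km

Kepler's third law: a³ ∝ T², so a₂ = a₁ (T₂/T₁)^(2/3).
T₂/T₁ = 3.677, (T₂/T₁)^(2/3) = 2.382.
a₂ = 3960 × 2.382 = 9435 km.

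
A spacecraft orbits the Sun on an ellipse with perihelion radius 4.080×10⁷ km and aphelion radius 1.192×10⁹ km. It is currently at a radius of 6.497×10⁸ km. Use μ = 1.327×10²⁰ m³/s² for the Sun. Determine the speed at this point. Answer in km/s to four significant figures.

Semi-major axis a = (r_p + r_a)/2 = 6.1640×10⁸ km = 6.164×10¹¹ m.
Vis-viva: v² = μ(2/r − 1/a) = 1.327×10²⁰ × (3.078×10⁻¹² − 1.622×10⁻¹²) = 1.932×10⁸ m²/s².
v = 13900 m/s = 13.90 km/s.

v ≈ 13.90 km/s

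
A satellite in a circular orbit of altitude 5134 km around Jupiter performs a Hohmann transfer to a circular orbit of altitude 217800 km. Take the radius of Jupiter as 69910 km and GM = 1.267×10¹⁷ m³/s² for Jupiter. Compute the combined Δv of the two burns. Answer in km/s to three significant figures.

r₁ = 69910 + 5134 = 75044 km = 7.5044×10⁷ m.
r₂ = 69910 + 217800 = 287710 km = 2.8771×10⁸ m.
Transfer ellipse a_t = (r₁ + r₂)/2 = 1.814×10⁸ m.
At r₁: circular v_c1 = √(μ/r₁) = 41090 m/s; transfer-perijove v_p = √[μ(2/r₁ − 1/a_t)] = 51750 m/s.
Δv₁ = v_p − v_c1 = 10660 m/s.
At r₂: circular v_c2 = √(μ/r₂) = 20990 m/s; transfer-apojove v_a = √[μ(2/r₂ − 1/a_t)] = 13500 m/s.
Δv₂ = v_c2 − v_a = 7487 m/s.
Total Δv = Δv₁ + Δv₂ = 18150 m/s = 18.15 km/s.

Δv_total ≈ 18.1 km/s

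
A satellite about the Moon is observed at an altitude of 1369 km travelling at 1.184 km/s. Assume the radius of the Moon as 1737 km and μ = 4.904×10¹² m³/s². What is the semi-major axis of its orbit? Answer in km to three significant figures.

a ≈ 2790 km

r = 1737 + 1369 = 3106.0 km = 3.106×10⁶ m.
Specific orbital energy ε = v²/2 − μ/r = (1184)²/2 − 4.904×10¹²/3.106×10⁶ = -8.780×10⁵ J/kg.
Since ε = −μ/(2a), a = −μ/(2ε) = 2.793×10⁶ m = 2792.9 km.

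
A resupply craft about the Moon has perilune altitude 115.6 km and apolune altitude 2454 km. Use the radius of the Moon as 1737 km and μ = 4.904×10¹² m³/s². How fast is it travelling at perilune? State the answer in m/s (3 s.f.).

r_p = 1737 + 115.6 = 1852.6 km = 1.8526×10⁶ m.
r_a = 1737 + 2454 = 4191.0 km = 4.1910×10⁶ m.
Semi-major axis a = (r_p + r_a)/2 = 3021.8 km = 3.022×10⁶ m.
Vis-viva: v² = μ(2/r − 1/a) = 4.904×10¹² × (1.080×10⁻⁶ − 3.309×10⁻⁷) = 3.671×10⁶ m²/s².
v = 1916 m/s.

v ≈ 1920 m/s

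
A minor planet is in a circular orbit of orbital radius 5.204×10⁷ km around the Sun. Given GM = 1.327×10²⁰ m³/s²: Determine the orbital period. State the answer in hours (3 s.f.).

T ≈ 1800 hours

r = 5.204×10⁷ km = 5.204×10¹⁰ m.
Kepler's third law: T = 2π√(r³/μ) = 2π√((5.204×10¹⁰)³ / 1.327×10²⁰).
r³/μ = 1.062×10¹² s², so T = 2π × 1.031×10⁶ = 6.475×10⁶ s.
Converting: 6.475×10⁶ s ÷ 3600 = 1799 hours.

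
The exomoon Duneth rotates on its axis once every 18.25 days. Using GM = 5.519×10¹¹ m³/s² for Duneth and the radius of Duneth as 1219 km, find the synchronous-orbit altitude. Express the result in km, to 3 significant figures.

T = 18.25 days = 1.577×10⁶ s.
A synchronous orbit has period T, so by Kepler's third law a = (μT²/4π²)^(1/3).
μT²/4π² = 5.519×10¹¹ × (1.577×10⁶)² / 39.48 = 3.476×10²² m³.
a = 3.264×10⁷ m = 32635 km.
Altitude h = a − R = 32635 − 1219 = 31416 km.

h_sync ≈ 31400 km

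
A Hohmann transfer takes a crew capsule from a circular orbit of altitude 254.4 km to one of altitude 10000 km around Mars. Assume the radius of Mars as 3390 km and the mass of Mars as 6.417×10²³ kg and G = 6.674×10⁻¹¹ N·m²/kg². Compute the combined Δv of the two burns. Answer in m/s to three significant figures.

μ = GM = 6.674×10⁻¹¹ × 6.417×10²³ = 4.283×10¹³ m³/s².
r₁ = 3390 + 254.4 = 3644.4 km = 3.6444×10⁶ m.
r₂ = 3390 + 10000 = 13390 km = 1.3390×10⁷ m.
Transfer ellipse a_t = (r₁ + r₂)/2 = 8.517×10⁶ m.
At r₁: circular v_c1 = √(μ/r₁) = 3428 m/s; transfer-periapsis v_p = √[μ(2/r₁ − 1/a_t)] = 4298 m/s.
Δv₁ = v_p − v_c1 = 870.2 m/s.
At r₂: circular v_c2 = √(μ/r₂) = 1788 m/s; transfer-apoapsis v_a = √[μ(2/r₂ − 1/a_t)] = 1170 m/s.
Δv₂ = v_c2 − v_a = 618.6 m/s.
Total Δv = Δv₁ + Δv₂ = 1489 m/s.

Δv_total ≈ 1490 m/s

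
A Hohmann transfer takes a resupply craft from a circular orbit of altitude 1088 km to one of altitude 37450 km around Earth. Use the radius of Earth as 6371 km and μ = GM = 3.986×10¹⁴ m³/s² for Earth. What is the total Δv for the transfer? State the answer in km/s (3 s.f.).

r₁ = 6371 + 1088 = 7459.0 km = 7.4590×10⁶ m.
r₂ = 6371 + 37450 = 43821 km = 4.3821×10⁷ m.
Transfer ellipse a_t = (r₁ + r₂)/2 = 2.564×10⁷ m.
At r₁: circular v_c1 = √(μ/r₁) = 7310 m/s; transfer-perigee v_p = √[μ(2/r₁ − 1/a_t)] = 9557 m/s.
Δv₁ = v_p − v_c1 = 2247 m/s.
At r₂: circular v_c2 = √(μ/r₂) = 3016 m/s; transfer-apogee v_a = √[μ(2/r₂ − 1/a_t)] = 1627 m/s.
Δv₂ = v_c2 − v_a = 1389 m/s.
Total Δv = Δv₁ + Δv₂ = 3636 m/s = 3.636 km/s.

Δv_total ≈ 3.64 km/s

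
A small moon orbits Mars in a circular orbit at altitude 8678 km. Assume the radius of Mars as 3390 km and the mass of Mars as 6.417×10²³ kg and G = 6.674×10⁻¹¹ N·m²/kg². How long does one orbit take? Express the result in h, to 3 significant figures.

μ = GM = 6.674×10⁻¹¹ × 6.417×10²³ = 4.283×10¹³ m³/s².
r = 3390 + 8678 = 12068 km = 1.2068×10⁷ m.
Kepler's third law: T = 2π√(r³/μ) = 2π√((1.207×10⁷)³ / 4.283×10¹³).
r³/μ = 4.104×10⁷ s², so T = 2π × 6.406×10³ = 4.025×10⁴ s.
Converting: 4.025×10⁴ s ÷ 3600 = 11.18 h.

T ≈ 11.2 h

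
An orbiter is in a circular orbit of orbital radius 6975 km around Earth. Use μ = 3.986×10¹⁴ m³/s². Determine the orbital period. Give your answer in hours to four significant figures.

T ≈ 1.610 hours

r = 6975 km = 6.975×10⁶ m.
Kepler's third law: T = 2π√(r³/μ) = 2π√((6.975×10⁶)³ / 3.986×10¹⁴).
r³/μ = 8.513×10⁵ s², so T = 2π × 9.227×10² = 5.797×10³ s.
Converting: 5.797×10³ s ÷ 3600 = 1.610 hours.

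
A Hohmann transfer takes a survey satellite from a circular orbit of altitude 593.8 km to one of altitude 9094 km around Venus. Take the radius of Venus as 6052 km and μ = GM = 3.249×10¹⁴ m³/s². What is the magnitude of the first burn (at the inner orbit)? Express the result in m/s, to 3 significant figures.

Δv ≈ 1250 m/s

r₁ = 6052 + 593.8 = 6645.8 km = 6.6458×10⁶ m.
r₂ = 6052 + 9094 = 15146 km = 1.5146×10⁷ m.
Transfer ellipse a_t = (r₁ + r₂)/2 = 1.090×10⁷ m.
At r₁: circular v_c1 = √(μ/r₁) = 6992 m/s; transfer-periapsis v_p = √[μ(2/r₁ − 1/a_t)] = 8244 m/s.
Δv₁ = v_p − v_c1 = 1252 m/s.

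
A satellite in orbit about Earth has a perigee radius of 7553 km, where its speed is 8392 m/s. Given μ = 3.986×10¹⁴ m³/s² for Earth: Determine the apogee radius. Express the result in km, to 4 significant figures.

r_p = 7.553×10⁶ m.
Specific energy ε = v²/2 − μ/r = -1.756×10⁷ J/kg, so a = −μ/(2ε) = 1.135×10⁷ m.
The apsides satisfy r_p + r_a = 2a, so the apogee radius is 2a − r_p = 1.515×10⁷ m = 15145 km.

apogee radius ≈ 15150 km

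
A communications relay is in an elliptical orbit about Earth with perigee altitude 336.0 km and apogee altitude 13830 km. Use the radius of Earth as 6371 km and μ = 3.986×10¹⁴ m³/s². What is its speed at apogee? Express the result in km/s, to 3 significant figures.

r_p = 6371 + 336.0 = 6707.0 km = 6.7070×10⁶ m.
r_a = 6371 + 13830 = 20201 km = 2.0201×10⁷ m.
Semi-major axis a = (r_p + r_a)/2 = 13454 km = 1.345×10⁷ m.
Vis-viva: v² = μ(2/r − 1/a) = 3.986×10¹⁴ × (9.900×10⁻⁸ − 7.433×10⁻⁸) = 9.837×10⁶ m²/s².
v = 3136 m/s = 3.136 km/s.

v ≈ 3.14 km/s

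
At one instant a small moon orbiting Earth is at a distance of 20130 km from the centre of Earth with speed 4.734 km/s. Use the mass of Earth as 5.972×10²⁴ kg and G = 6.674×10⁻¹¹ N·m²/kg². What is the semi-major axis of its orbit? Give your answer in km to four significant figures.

a ≈ 23190 km

μ = GM = 6.674×10⁻¹¹ × 5.972×10²⁴ = 3.986×10¹⁴ m³/s².
r = 2.013×10⁷ m.
Specific orbital energy ε = v²/2 − μ/r = (4734)²/2 − 3.986×10¹⁴/2.013×10⁷ = -8.594×10⁶ J/kg.
Since ε = −μ/(2a), a = −μ/(2ε) = 2.319×10⁷ m = 23188 km.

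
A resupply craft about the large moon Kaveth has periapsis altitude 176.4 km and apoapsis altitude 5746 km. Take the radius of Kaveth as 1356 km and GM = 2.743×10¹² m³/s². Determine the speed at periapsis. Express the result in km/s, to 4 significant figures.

r_p = 1356 + 176.4 = 1532.4 km = 1.5324×10⁶ m.
r_a = 1356 + 5746 = 7102.0 km = 7.1020×10⁶ m.
Semi-major axis a = (r_p + r_a)/2 = 4317.2 km = 4.317×10⁶ m.
Vis-viva: v² = μ(2/r − 1/a) = 2.743×10¹² × (1.305×10⁻⁶ − 2.316×10⁻⁷) = 2.945×10⁶ m²/s².
v = 1716 m/s = 1.716 km/s.

v ≈ 1.716 km/s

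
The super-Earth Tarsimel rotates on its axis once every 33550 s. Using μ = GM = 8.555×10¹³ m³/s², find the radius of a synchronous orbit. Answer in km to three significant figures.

r_sync ≈ 13500 km

A synchronous orbit has period T, so by Kepler's third law a = (μT²/4π²)^(1/3).
μT²/4π² = 8.555×10¹³ × (3.355×10⁴)² / 39.48 = 2.439×10²¹ m³.
a = 1.346×10⁷ m = 13461 km.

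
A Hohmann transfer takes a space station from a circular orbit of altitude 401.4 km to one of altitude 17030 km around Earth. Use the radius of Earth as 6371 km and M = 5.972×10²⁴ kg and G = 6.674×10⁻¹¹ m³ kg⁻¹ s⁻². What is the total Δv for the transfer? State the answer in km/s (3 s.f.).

Δv_total ≈ 3.24 km/s

μ = GM = 6.674×10⁻¹¹ × 5.972×10²⁴ = 3.986×10¹⁴ m³/s².
r₁ = 6371 + 401.4 = 6772.4 km = 6.7724×10⁶ m.
r₂ = 6371 + 17030 = 23401 km = 2.3401×10⁷ m.
Transfer ellipse a_t = (r₁ + r₂)/2 = 1.509×10⁷ m.
At r₁: circular v_c1 = √(μ/r₁) = 7672 m/s; transfer-perigee v_p = √[μ(2/r₁ − 1/a_t)] = 9554 m/s.
Δv₁ = v_p − v_c1 = 1883 m/s.
At r₂: circular v_c2 = √(μ/r₂) = 4127 m/s; transfer-apogee v_a = √[μ(2/r₂ − 1/a_t)] = 2765 m/s.
Δv₂ = v_c2 − v_a = 1362 m/s.
Total Δv = Δv₁ + Δv₂ = 3245 m/s = 3.245 km/s.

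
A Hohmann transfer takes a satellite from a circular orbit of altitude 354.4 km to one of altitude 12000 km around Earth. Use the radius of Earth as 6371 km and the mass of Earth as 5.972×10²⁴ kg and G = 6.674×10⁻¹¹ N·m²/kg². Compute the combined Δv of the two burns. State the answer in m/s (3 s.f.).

μ = GM = 6.674×10⁻¹¹ × 5.972×10²⁴ = 3.986×10¹⁴ m³/s².
r₁ = 6371 + 354.4 = 6725.4 km = 6.7254×10⁶ m.
r₂ = 6371 + 12000 = 18371 km = 1.8371×10⁷ m.
Transfer ellipse a_t = (r₁ + r₂)/2 = 1.255×10⁷ m.
At r₁: circular v_c1 = √(μ/r₁) = 7698 m/s; transfer-perigee v_p = √[μ(2/r₁ − 1/a_t)] = 9315 m/s.
Δv₁ = v_p − v_c1 = 1616 m/s.
At r₂: circular v_c2 = √(μ/r₂) = 4658 m/s; transfer-apogee v_a = √[μ(2/r₂ − 1/a_t)] = 3410 m/s.
Δv₂ = v_c2 − v_a = 1248 m/s.
Total Δv = Δv₁ + Δv₂ = 2864 m/s.

Δv_total ≈ 2860 m/s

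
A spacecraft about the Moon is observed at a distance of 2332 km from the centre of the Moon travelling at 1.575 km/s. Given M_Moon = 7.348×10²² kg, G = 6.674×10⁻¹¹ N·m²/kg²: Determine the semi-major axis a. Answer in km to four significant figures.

μ = GM = 6.674×10⁻¹¹ × 7.348×10²² = 4.904×10¹² m³/s².
r = 2.332×10⁶ m.
Vis-viva rearranged: 1/a = 2/r − v²/μ = 8.576×10⁻⁷ − 5.058×10⁻⁷ = 3.518×10⁻⁷ m⁻¹.
a = 2.843×10⁶ m = 2842.5 km.

a ≈ 2843 km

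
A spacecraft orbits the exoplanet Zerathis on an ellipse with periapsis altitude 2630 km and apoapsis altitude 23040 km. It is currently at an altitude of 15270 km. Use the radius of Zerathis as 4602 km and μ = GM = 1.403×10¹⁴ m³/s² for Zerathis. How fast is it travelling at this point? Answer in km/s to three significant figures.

v ≈ 2.46 km/s

r_p = 4602 + 2630 = 7232.0 km = 7.2320×10⁶ m.
r_a = 4602 + 23040 = 27642 km = 2.7642×10⁷ m.
r = 4602 + 15270 = 19872 km = 1.987×10⁷ m.
Semi-major axis a = (r_p + r_a)/2 = 17437 km = 1.744×10⁷ m.
Vis-viva: v² = μ(2/r − 1/a) = 1.403×10¹⁴ × (1.006×10⁻⁷ − 5.735×10⁻⁸) = 6.074×10⁶ m²/s².
v = 2465 m/s = 2.465 km/s.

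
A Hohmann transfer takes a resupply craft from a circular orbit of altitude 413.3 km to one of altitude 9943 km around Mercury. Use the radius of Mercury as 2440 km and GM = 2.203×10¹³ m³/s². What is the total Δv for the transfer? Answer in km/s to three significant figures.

r₁ = 2440 + 413.3 = 2853.3 km = 2.8533×10⁶ m.
r₂ = 2440 + 9943 = 12383 km = 1.2383×10⁷ m.
Transfer ellipse a_t = (r₁ + r₂)/2 = 7.618×10⁶ m.
At r₁: circular v_c1 = √(μ/r₁) = 2779 m/s; transfer-periherm v_p = √[μ(2/r₁ − 1/a_t)] = 3543 m/s.
Δv₁ = v_p − v_c1 = 763.9 m/s.
At r₂: circular v_c2 = √(μ/r₂) = 1334 m/s; transfer-apoherm v_a = √[μ(2/r₂ − 1/a_t)] = 816.3 m/s.
Δv₂ = v_c2 − v_a = 517.5 m/s.
Total Δv = Δv₁ + Δv₂ = 1281 m/s = 1.281 km/s.

Δv_total ≈ 1.28 km/s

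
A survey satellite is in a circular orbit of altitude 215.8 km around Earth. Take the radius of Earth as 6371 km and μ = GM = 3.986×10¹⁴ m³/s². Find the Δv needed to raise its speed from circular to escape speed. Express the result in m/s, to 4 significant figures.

Δv ≈ 3222 m/s

r = 6371 + 215.8 = 6586.8 km = 6.5868×10⁶ m.
Circular speed v_c = √(μ/r) = 7779 m/s.
Escape speed v_esc = √(2μ/r) = √2 × v_c = 11000 m/s.
Δv = v_esc − v_c = 3222 m/s.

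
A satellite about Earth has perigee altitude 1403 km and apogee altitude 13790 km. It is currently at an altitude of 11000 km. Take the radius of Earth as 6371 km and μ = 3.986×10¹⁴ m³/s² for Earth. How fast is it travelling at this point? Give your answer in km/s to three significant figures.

r_p = 6371 + 1403 = 7774.0 km = 7.7740×10⁶ m.
r_a = 6371 + 13790 = 20161 km = 2.0161×10⁷ m.
r = 6371 + 11000 = 17371 km = 1.737×10⁷ m.
Semi-major axis a = (r_p + r_a)/2 = 13968 km = 1.397×10⁷ m.
Vis-viva: v² = μ(2/r − 1/a) = 3.986×10¹⁴ × (1.151×10⁻⁷ − 7.159×10⁻⁸) = 1.735×10⁷ m²/s².
v = 4166 m/s = 4.166 km/s.

v ≈ 4.17 km/s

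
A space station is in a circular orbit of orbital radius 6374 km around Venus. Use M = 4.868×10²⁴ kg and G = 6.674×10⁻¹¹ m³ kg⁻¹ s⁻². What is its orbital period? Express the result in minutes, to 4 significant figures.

μ = GM = 6.674×10⁻¹¹ × 4.868×10²⁴ = 3.249×10¹⁴ m³/s².
r = 6374 km = 6.374×10⁶ m.
Kepler's third law: T = 2π√(r³/μ) = 2π√((6.374×10⁶)³ / 3.249×10¹⁴).
r³/μ = 7.971×10⁵ s², so T = 2π × 8.928×10² = 5.610×10³ s.
Converting: 5.610×10³ s ÷ 60.00 = 93.49 minutes.

T ≈ 93.49 minutes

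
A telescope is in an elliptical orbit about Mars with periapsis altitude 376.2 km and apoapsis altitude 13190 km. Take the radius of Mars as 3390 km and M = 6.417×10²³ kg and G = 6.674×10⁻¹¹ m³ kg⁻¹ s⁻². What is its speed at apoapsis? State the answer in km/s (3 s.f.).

μ = GM = 6.674×10⁻¹¹ × 6.417×10²³ = 4.283×10¹³ m³/s².
r_p = 3390 + 376.2 = 3766.2 km = 3.7662×10⁶ m.
r_a = 3390 + 13190 = 16580 km = 1.6580×10⁷ m.
Semi-major axis a = (r_p + r_a)/2 = 10173 km = 1.017×10⁷ m.
Vis-viva: v² = μ(2/r − 1/a) = 4.283×10¹³ × (1.206×10⁻⁷ − 9.830×10⁻⁸) = 9.563×10⁵ m²/s².
v = 977.9 m/s = 0.9779 km/s.

v ≈ 0.978 km/s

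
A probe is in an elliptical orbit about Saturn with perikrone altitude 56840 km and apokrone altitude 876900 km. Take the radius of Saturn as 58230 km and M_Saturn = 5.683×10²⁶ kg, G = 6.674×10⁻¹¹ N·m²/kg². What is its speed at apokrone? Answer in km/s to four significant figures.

v ≈ 2.981 km/s

μ = GM = 6.674×10⁻¹¹ × 5.683×10²⁶ = 3.793×10¹⁶ m³/s².
r_p = 58230 + 56840 = 115070 km = 1.1507×10⁸ m.
r_a = 58230 + 876900 = 935130 km = 9.3513×10⁸ m.
Semi-major axis a = (r_p + r_a)/2 = 5.2510×10⁵ km = 5.251×10⁸ m.
Vis-viva: v² = μ(2/r − 1/a) = 3.793×10¹⁶ × (2.139×10⁻⁹ − 1.904×10⁻⁹) = 8.888×10⁶ m²/s².
v = 2981 m/s = 2.981 km/s.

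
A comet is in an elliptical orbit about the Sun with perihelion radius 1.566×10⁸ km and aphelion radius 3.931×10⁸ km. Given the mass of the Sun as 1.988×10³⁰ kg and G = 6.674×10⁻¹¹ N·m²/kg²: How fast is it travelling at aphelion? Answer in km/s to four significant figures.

μ = GM = 6.674×10⁻¹¹ × 1.988×10³⁰ = 1.327×10²⁰ m³/s².
Semi-major axis a = (r_p + r_a)/2 = 2.7485×10⁸ km = 2.748×10¹¹ m.
Vis-viva: v² = μ(2/r − 1/a) = 1.327×10²⁰ × (5.088×10⁻¹² − 3.638×10⁻¹²) = 1.923×10⁸ m²/s².
v = 13870 m/s = 13.87 km/s.

v ≈ 13.87 km/s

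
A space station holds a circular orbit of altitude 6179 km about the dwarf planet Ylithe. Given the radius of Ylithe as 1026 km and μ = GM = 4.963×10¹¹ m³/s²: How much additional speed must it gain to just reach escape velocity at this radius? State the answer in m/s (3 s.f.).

Δv ≈ 109 m/s

r = 1026 + 6179 = 7205.0 km = 7.2050×10⁶ m.
Circular speed v_c = √(μ/r) = 262.5 m/s.
Escape speed v_esc = √(2μ/r) = √2 × v_c = 371.2 m/s.
Δv = v_esc − v_c = 108.7 m/s.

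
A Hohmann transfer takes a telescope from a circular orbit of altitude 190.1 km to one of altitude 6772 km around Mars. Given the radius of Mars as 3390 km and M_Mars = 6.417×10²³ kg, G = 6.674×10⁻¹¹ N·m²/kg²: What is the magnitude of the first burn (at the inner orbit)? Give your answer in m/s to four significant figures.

Δv ≈ 747.5 m/s

μ = GM = 6.674×10⁻¹¹ × 6.417×10²³ = 4.283×10¹³ m³/s².
r₁ = 3390 + 190.1 = 3580.1 km = 3.5801×10⁶ m.
r₂ = 3390 + 6772 = 10162 km = 1.0162×10⁷ m.
Transfer ellipse a_t = (r₁ + r₂)/2 = 6.871×10⁶ m.
At r₁: circular v_c1 = √(μ/r₁) = 3459 m/s; transfer-periapsis v_p = √[μ(2/r₁ − 1/a_t)] = 4206 m/s.
Δv₁ = v_p − v_c1 = 747.5 m/s.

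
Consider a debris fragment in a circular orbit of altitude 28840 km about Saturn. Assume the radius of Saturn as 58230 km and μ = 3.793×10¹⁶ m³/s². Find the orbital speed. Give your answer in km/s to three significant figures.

v ≈ 20.9 km/s

r = 58230 + 28840 = 87070 km = 8.7070×10⁷ m.
For a circular orbit v = √(μ/r) = √(3.793×10¹⁶ / 8.707×10⁷) = √(4.356×10⁸) = 20870 m/s.
That is 20.87 km/s.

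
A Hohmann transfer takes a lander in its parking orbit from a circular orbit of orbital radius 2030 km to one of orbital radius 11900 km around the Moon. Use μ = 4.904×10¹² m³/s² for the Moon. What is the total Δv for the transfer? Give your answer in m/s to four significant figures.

Δv_total ≈ 772.7 m/s

r₁ = 2030 km = 2.030×10⁶ m.
r₂ = 11900 km = 1.190×10⁷ m.
Transfer ellipse a_t = (r₁ + r₂)/2 = 6.965×10⁶ m.
At r₁: circular v_c1 = √(μ/r₁) = 1554 m/s; transfer-perilune v_p = √[μ(2/r₁ − 1/a_t)] = 2032 m/s.
Δv₁ = v_p − v_c1 = 477.3 m/s.
At r₂: circular v_c2 = √(μ/r₂) = 642.0 m/s; transfer-apolune v_a = √[μ(2/r₂ − 1/a_t)] = 346.6 m/s.
Δv₂ = v_c2 − v_a = 295.4 m/s.
Total Δv = Δv₁ + Δv₂ = 772.7 m/s.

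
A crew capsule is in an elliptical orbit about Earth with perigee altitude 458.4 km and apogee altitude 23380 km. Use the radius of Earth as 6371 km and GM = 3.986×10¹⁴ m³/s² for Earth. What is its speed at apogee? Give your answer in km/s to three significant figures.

v ≈ 2.24 km/s

r_p = 6371 + 458.4 = 6829.4 km = 6.8294×10⁶ m.
r_a = 6371 + 23380 = 29751 km = 2.9751×10⁷ m.
Semi-major axis a = (r_p + r_a)/2 = 18290 km = 1.829×10⁷ m.
Vis-viva: v² = μ(2/r − 1/a) = 3.986×10¹⁴ × (6.722×10⁻⁸ − 5.467×10⁻⁸) = 5.003×10⁶ m²/s².
v = 2237 m/s = 2.237 km/s.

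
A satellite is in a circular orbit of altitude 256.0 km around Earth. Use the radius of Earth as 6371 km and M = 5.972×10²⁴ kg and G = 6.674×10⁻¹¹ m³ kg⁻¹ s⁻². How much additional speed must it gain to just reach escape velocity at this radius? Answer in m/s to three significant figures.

μ = GM = 6.674×10⁻¹¹ × 5.972×10²⁴ = 3.986×10¹⁴ m³/s².
r = 6371 + 256.0 = 6627.0 km = 6.6270×10⁶ m.
Circular speed v_c = √(μ/r) = 7755 m/s.
Escape speed v_esc = √(2μ/r) = √2 × v_c = 10970 m/s.
Δv = v_esc − v_c = 3212 m/s.

Δv ≈ 3210 m/s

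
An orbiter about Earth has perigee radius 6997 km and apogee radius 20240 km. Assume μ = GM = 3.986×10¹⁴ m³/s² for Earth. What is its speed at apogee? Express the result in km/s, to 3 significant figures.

Semi-major axis a = (r_p + r_a)/2 = 13618 km = 1.362×10⁷ m.
Vis-viva: v² = μ(2/r − 1/a) = 3.986×10¹⁴ × (9.881×10⁻⁸ − 7.343×10⁻⁸) = 1.012×10⁷ m²/s².
v = 3181 m/s = 3.181 km/s.

v ≈ 3.18 km/s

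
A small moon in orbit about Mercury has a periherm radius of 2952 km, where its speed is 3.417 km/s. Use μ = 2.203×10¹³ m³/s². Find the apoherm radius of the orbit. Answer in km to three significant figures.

apoherm radius ≈ 10600 km

r_p = 2.952×10⁶ m.
Specific energy ε = v²/2 − μ/r = -1.625×10⁶ J/kg, so a = −μ/(2ε) = 6.779×10⁶ m.
The apsides satisfy r_p + r_a = 2a, so the apoherm radius is 2a − r_p = 1.061×10⁷ m = 10607 km.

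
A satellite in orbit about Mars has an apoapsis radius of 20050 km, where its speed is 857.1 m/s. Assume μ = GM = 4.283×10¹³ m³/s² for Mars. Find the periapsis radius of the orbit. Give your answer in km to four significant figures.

r_a = 2.005×10⁷ m.
Specific energy ε = v²/2 − μ/r = -1.769×10⁶ J/kg, so a = −μ/(2ε) = 1.211×10⁷ m.
The apsides satisfy r_p + r_a = 2a, so the periapsis radius is 2a − r_a = 4.163×10⁶ m = 4163.5 km.

periapsis radius ≈ 4163 km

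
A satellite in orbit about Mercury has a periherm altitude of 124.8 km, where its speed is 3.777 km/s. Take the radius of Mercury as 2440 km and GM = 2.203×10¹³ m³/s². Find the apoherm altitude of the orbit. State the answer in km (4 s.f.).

r_p = 2440 + 124.8 = 2564.8 km = 2.565×10⁶ m.
Specific energy ε = v²/2 − μ/r = -1.456×10⁶ J/kg, so a = −μ/(2ε) = 7.563×10⁶ m.
The apsides satisfy r_p + r_a = 2a, so the apoherm radius is 2a − r_p = 1.256×10⁷ m = 12561 km.
Apoherm altitude = 12561 − 2440 = 10121 km.

apoherm altitude ≈ 10120 km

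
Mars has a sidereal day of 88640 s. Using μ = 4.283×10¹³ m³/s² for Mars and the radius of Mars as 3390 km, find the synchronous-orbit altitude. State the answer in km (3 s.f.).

A synchronous orbit has period T, so by Kepler's third law a = (μT²/4π²)^(1/3).
μT²/4π² = 4.283×10¹³ × (8.864×10⁴)² / 39.48 = 8.524×10²¹ m³.
a = 2.043×10⁷ m = 20428 km.
Altitude h = a − R = 20428 − 3390 = 17038 km.

h_sync ≈ 17000 km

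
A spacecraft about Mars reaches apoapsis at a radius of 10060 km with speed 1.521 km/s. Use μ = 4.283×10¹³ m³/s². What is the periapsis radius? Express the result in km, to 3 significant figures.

r_a = 1.006×10⁷ m.
Specific energy ε = v²/2 − μ/r = -3.101×10⁶ J/kg, so a = −μ/(2ε) = 6.906×10⁶ m.
The apsides satisfy r_p + r_a = 2a, so the periapsis radius is 2a − r_a = 3.753×10⁶ m = 3752.9 km.

periapsis radius ≈ 3750 km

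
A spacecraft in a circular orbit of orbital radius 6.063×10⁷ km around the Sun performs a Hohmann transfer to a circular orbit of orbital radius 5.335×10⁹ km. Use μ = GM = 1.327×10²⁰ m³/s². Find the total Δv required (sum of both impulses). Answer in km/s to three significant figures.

Δv_total ≈ 23.2 km/s

r₁ = 6.063×10⁷ km = 6.063×10¹⁰ m.
r₂ = 5.335×10⁹ km = 5.335×10¹² m.
Transfer ellipse a_t = (r₁ + r₂)/2 = 2.698×10¹² m.
At r₁: circular v_c1 = √(μ/r₁) = 46780 m/s; transfer-perihelion v_p = √[μ(2/r₁ − 1/a_t)] = 65790 m/s.
Δv₁ = v_p − v_c1 = 19010 m/s.
At r₂: circular v_c2 = √(μ/r₂) = 4987 m/s; transfer-aphelion v_a = √[μ(2/r₂ − 1/a_t)] = 747.7 m/s.
Δv₂ = v_c2 − v_a = 4240 m/s.
Total Δv = Δv₁ + Δv₂ = 23250 m/s = 23.25 km/s.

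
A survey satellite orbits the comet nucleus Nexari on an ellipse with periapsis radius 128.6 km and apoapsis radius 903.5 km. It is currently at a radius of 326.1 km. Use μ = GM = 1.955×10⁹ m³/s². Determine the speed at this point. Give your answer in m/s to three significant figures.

v ≈ 90.6 m/s

Semi-major axis a = (r_p + r_a)/2 = 516.05 km = 5.160×10⁵ m.
Vis-viva: v² = μ(2/r − 1/a) = 1.955×10⁹ × (6.133×10⁻⁶ − 1.938×10⁻⁶) = 8.202×10³ m²/s².
v = 90.56 m/s.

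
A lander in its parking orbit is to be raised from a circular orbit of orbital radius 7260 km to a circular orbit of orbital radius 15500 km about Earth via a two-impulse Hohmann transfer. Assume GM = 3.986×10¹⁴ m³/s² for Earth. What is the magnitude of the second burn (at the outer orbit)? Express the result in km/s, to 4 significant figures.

r₁ = 7260 km = 7.260×10⁶ m.
r₂ = 15500 km = 1.550×10⁷ m.
Transfer ellipse a_t = (r₁ + r₂)/2 = 1.138×10⁷ m.
At r₁: circular v_c1 = √(μ/r₁) = 7410 m/s; transfer-perigee v_p = √[μ(2/r₁ − 1/a_t)] = 8648 m/s.
At r₂: circular v_c2 = √(μ/r₂) = 5071 m/s; transfer-apogee v_a = √[μ(2/r₂ − 1/a_t)] = 4050 m/s.
Δv₂ = v_c2 − v_a = 1021 m/s.
= 1.021 km/s.

Δv ≈ 1.021 km/s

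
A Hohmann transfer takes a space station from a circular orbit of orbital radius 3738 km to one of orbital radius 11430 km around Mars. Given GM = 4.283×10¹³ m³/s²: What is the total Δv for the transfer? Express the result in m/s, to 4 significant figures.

Δv_total ≈ 1347 m/s

r₁ = 3738 km = 3.738×10⁶ m.
r₂ = 11430 km = 1.143×10⁷ m.
Transfer ellipse a_t = (r₁ + r₂)/2 = 7.584×10⁶ m.
At r₁: circular v_c1 = √(μ/r₁) = 3385 m/s; transfer-periapsis v_p = √[μ(2/r₁ − 1/a_t)] = 4156 m/s.
Δv₁ = v_p − v_c1 = 770.6 m/s.
At r₂: circular v_c2 = √(μ/r₂) = 1936 m/s; transfer-apoapsis v_a = √[μ(2/r₂ − 1/a_t)] = 1359 m/s.
Δv₂ = v_c2 − v_a = 576.8 m/s.
Total Δv = Δv₁ + Δv₂ = 1347 m/s.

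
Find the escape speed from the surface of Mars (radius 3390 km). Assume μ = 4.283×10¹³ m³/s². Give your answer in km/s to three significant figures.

r = R = 3.390×10⁶ m.
Escape speed v_esc = √(2μ/r) = √(2 × 4.283×10¹³ / 3.390×10⁶) = √(2.527×10⁷) = 5027 m/s.
= 5.027 km/s.

v_esc ≈ 5.03 km/s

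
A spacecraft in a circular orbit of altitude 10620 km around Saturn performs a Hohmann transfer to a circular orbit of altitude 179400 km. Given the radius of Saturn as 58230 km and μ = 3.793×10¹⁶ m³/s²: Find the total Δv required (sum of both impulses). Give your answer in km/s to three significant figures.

Δv_total ≈ 9.92 km/s

r₁ = 58230 + 10620 = 68850 km = 6.8850×10⁷ m.
r₂ = 58230 + 179400 = 237630 km = 2.3763×10⁸ m.
Transfer ellipse a_t = (r₁ + r₂)/2 = 1.532×10⁸ m.
At r₁: circular v_c1 = √(μ/r₁) = 23470 m/s; transfer-perikrone v_p = √[μ(2/r₁ − 1/a_t)] = 29230 m/s.
Δv₁ = v_p − v_c1 = 5757 m/s.
At r₂: circular v_c2 = √(μ/r₂) = 12630 m/s; transfer-apokrone v_a = √[μ(2/r₂ − 1/a_t)] = 8469 m/s.
Δv₂ = v_c2 − v_a = 4165 m/s.
Total Δv = Δv₁ + Δv₂ = 9922 m/s = 9.922 km/s.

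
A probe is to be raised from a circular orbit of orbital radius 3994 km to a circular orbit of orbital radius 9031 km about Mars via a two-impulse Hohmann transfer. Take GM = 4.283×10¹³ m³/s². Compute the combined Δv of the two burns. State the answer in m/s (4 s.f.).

r₁ = 3994 km = 3.994×10⁶ m.
r₂ = 9031 km = 9.031×10⁶ m.
Transfer ellipse a_t = (r₁ + r₂)/2 = 6.512×10⁶ m.
At r₁: circular v_c1 = √(μ/r₁) = 3275 m/s; transfer-periapsis v_p = √[μ(2/r₁ − 1/a_t)] = 3856 m/s.
Δv₁ = v_p − v_c1 = 581.6 m/s.
At r₂: circular v_c2 = √(μ/r₂) = 2178 m/s; transfer-apoapsis v_a = √[μ(2/r₂ − 1/a_t)] = 1705 m/s.
Δv₂ = v_c2 − v_a = 472.3 m/s.
Total Δv = Δv₁ + Δv₂ = 1054 m/s.

Δv_total ≈ 1054 m/s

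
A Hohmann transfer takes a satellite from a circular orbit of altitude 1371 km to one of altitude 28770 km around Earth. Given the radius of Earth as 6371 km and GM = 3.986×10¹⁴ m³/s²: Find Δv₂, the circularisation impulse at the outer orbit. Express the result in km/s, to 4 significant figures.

r₁ = 6371 + 1371 = 7742.0 km = 7.7420×10⁶ m.
r₂ = 6371 + 28770 = 35141 km = 3.5141×10⁷ m.
Transfer ellipse a_t = (r₁ + r₂)/2 = 2.144×10⁷ m.
At r₁: circular v_c1 = √(μ/r₁) = 7175 m/s; transfer-perigee v_p = √[μ(2/r₁ − 1/a_t)] = 9186 m/s.
At r₂: circular v_c2 = √(μ/r₂) = 3368 m/s; transfer-apogee v_a = √[μ(2/r₂ − 1/a_t)] = 2024 m/s.
Δv₂ = v_c2 − v_a = 1344 m/s.
= 1.344 km/s.

Δv ≈ 1.344 km/s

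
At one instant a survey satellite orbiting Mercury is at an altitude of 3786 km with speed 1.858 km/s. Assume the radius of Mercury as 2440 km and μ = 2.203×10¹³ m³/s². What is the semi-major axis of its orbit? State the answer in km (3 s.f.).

a ≈ 6080 km

r = 2440 + 3786 = 6226.0 km = 6.226×10⁶ m.
Vis-viva rearranged: 1/a = 2/r − v²/μ = 3.212×10⁻⁷ − 1.567×10⁻⁷ = 1.645×10⁻⁷ m⁻¹.
a = 6.078×10⁶ m = 6077.9 km.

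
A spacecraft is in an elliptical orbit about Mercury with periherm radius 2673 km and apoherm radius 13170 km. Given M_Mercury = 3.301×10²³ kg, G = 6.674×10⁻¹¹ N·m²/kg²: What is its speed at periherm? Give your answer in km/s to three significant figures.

μ = GM = 6.674×10⁻¹¹ × 3.301×10²³ = 2.203×10¹³ m³/s².
Semi-major axis a = (r_p + r_a)/2 = 7921.5 km = 7.922×10⁶ m.
Vis-viva: v² = μ(2/r − 1/a) = 2.203×10¹³ × (7.482×10⁻⁷ − 1.262×10⁻⁷) = 1.370×10⁷ m²/s².
v = 3702 m/s = 3.702 km/s.

v ≈ 3.70 km/s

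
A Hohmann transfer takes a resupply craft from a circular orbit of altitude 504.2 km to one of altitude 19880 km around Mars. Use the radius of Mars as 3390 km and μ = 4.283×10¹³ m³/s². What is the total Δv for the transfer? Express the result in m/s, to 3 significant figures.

Δv_total ≈ 1650 m/s

r₁ = 3390 + 504.2 = 3894.2 km = 3.8942×10⁶ m.
r₂ = 3390 + 19880 = 23270 km = 2.3270×10⁷ m.
Transfer ellipse a_t = (r₁ + r₂)/2 = 1.358×10⁷ m.
At r₁: circular v_c1 = √(μ/r₁) = 3316 m/s; transfer-periapsis v_p = √[μ(2/r₁ − 1/a_t)] = 4341 m/s.
Δv₁ = v_p − v_c1 = 1025 m/s.
At r₂: circular v_c2 = √(μ/r₂) = 1357 m/s; transfer-apoapsis v_a = √[μ(2/r₂ − 1/a_t)] = 726.4 m/s.
Δv₂ = v_c2 − v_a = 630.2 m/s.
Total Δv = Δv₁ + Δv₂ = 1655 m/s.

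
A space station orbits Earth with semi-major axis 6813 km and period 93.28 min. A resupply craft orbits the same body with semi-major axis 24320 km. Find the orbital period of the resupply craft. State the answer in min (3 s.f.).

Kepler's third law: T² ∝ a³, so T₂ = T₁ (a₂/a₁)^(3/2).
a₂/a₁ = 3.570, (a₂/a₁)^(3/2) = 6.744.
T₂ = 93.28 × 6.744 = 629.1 min.

T₂ ≈ 629 min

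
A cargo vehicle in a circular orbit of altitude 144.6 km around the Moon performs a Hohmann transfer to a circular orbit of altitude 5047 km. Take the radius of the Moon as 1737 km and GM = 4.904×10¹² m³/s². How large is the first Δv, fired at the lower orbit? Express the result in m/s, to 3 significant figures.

r₁ = 1737 + 144.6 = 1881.6 km = 1.8816×10⁶ m.
r₂ = 1737 + 5047 = 6784.0 km = 6.7840×10⁶ m.
Transfer ellipse a_t = (r₁ + r₂)/2 = 4.333×10⁶ m.
At r₁: circular v_c1 = √(μ/r₁) = 1614 m/s; transfer-perilune v_p = √[μ(2/r₁ − 1/a_t)] = 2020 m/s.
Δv₁ = v_p − v_c1 = 405.7 m/s.

Δv ≈ 406 m/s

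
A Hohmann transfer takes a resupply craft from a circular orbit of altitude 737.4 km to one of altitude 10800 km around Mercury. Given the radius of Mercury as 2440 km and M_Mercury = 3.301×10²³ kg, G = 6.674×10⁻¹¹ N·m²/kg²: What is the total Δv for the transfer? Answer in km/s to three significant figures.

μ = GM = 6.674×10⁻¹¹ × 3.301×10²³ = 2.203×10¹³ m³/s².
r₁ = 2440 + 737.4 = 3177.4 km = 3.1774×10⁶ m.
r₂ = 2440 + 10800 = 13240 km = 1.3240×10⁷ m.
Transfer ellipse a_t = (r₁ + r₂)/2 = 8.209×10⁶ m.
At r₁: circular v_c1 = √(μ/r₁) = 2633 m/s; transfer-periherm v_p = √[μ(2/r₁ − 1/a_t)] = 3344 m/s.
Δv₁ = v_p − v_c1 = 711.0 m/s.
At r₂: circular v_c2 = √(μ/r₂) = 1290 m/s; transfer-apoherm v_a = √[μ(2/r₂ − 1/a_t)] = 802.5 m/s.
Δv₂ = v_c2 − v_a = 487.4 m/s.
Total Δv = Δv₁ + Δv₂ = 1198 m/s = 1.198 km/s.

Δv_total ≈ 1.20 km/s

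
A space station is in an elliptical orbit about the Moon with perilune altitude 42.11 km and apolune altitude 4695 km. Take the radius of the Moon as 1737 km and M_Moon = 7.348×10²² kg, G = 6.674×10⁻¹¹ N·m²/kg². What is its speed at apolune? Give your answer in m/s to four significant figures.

v ≈ 574.8 m/s

μ = GM = 6.674×10⁻¹¹ × 7.348×10²² = 4.904×10¹² m³/s².
r_p = 1737 + 42.11 = 1779.1 km = 1.7791×10⁶ m.
r_a = 1737 + 4695 = 6432.0 km = 6.4320×10⁶ m.
Semi-major axis a = (r_p + r_a)/2 = 4105.6 km = 4.106×10⁶ m.
Vis-viva: v² = μ(2/r − 1/a) = 4.904×10¹² × (3.109×10⁻⁷ − 2.436×10⁻⁷) = 3.304×10⁵ m²/s².
v = 574.8 m/s.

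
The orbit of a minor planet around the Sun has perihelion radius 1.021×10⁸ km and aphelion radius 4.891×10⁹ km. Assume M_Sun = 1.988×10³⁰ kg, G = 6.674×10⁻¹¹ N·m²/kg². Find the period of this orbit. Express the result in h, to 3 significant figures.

T ≈ 598000 h

μ = GM = 6.674×10⁻¹¹ × 1.988×10³⁰ = 1.327×10²⁰ m³/s².
Semi-major axis a = (r_p + r_a)/2 = (1.0210×10⁸ + 4.8910×10⁹)/2 = 2.4966×10⁹ km = 2.497×10¹² m.
By Kepler's third law T = 2π√(a³/μ) = 2π × 3.425×10⁸ = 2.152×10⁹ s.
= 5.977×10⁵ h.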